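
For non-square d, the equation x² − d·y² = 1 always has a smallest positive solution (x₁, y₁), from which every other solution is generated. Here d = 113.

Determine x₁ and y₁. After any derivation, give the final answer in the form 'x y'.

d=113: √d = [10; 1,1,1,2,2,1,1,1,20] (ℓ=9, odd), read p_17/q_17
a_0=10:  p_0=10·1+0=10,  q_0=10·0+1=1
…
a_5=2:  p_5=2·85+32=202,  q_5=2·8+3=19
a_6=1:  p_6=1·202+85=287,  q_6=1·19+8=27
…
a_11=1:  p_11=1·16785+16009=32794,  q_11=1·1579+1506=3085
a_12=1:  p_12=1·32794+16785=49579,  q_12=1·3085+1579=4664
…
a_16=1:  p_16=1·445435+313483=758918,  q_16=1·41903+29490=71393
a_17=1:  p_17=1·758918+445435=1204353,  q_17=1·71393+41903=113296
(x₁, y₁) = (1204353, 113296);  1204353² − 113·113296² = 1 ✓

1204353 113296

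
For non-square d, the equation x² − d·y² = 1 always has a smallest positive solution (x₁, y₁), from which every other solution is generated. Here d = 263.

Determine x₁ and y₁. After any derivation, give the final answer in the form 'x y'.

[16; 4,1,1,1,1,15,1,1,1,1,4,32] for √263; ℓ=12 ⇒ convergent index 11
step 0: (16, 1)  from 16·(1,0) + (0,1)
step 1: (65, 4)  from 4·(16,1) + (1,0)
step 2: (81, 5)  from 1·(65,4) + (16,1)
step 3: (146, 9)  from 1·(81,5) + (65,4)
step 4: (227, 14)  from 1·(146,9) + (81,5)
…
step 6: (5822, 359)  from 15·(373,23) + (227,14)
step 7: (6195, 382)  from 1·(5822,359) + (373,23)
step 8: (12017, 741)  from 1·(6195,382) + (5822,359)
step 9: (18212, 1123)  from 1·(12017,741) + (6195,382)
step 10: (30229, 1864)  from 1·(18212,1123) + (12017,741)
step 11: (139128, 8579)  from 4·(30229,1864) + (18212,1123)
fundamental: x₁=139128, y₁=8579  (since 19356600384 − 263·73599241 = 1)

139128 8579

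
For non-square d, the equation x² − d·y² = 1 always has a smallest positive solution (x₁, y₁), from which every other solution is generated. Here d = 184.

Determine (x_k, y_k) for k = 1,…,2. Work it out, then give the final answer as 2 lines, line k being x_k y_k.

24335 1794
1184384449 87313980

[13; 1,1,3,2,1,2,1,2,3,1,1,26] for √184; ℓ=12 ⇒ convergent index 11
step 0: (13, 1)  from 13·(1,0) + (0,1)
…
step 4: (217, 16)  from 2·(95,7) + (27,2)
…
step 6: (841, 62)  from 2·(312,23) + (217,16)
…
step 10: (13741, 1013)  from 1·(10594,781) + (3147,232)
step 11: (24335, 1794)  from 1·(13741,1013) + (10594,781)
(x₁, y₁) = (24335, 1794);  24335² − 184·1794² = 1 ✓
(24335+1794√184)^2 = 1184384449 + 87313980√184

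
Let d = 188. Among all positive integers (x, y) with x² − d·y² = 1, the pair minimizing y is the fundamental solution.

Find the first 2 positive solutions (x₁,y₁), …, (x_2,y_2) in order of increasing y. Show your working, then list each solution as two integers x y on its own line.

4607 336
42448897 3095904

d=188: √d = [13; 1,2,2,6,2,2,1,26] (ℓ=8, even), read p_7/q_7
k=0  a_k=13  p_k/q_k = 13/1
k=1  a_k=1  p_k/q_k = 14/1
k=2  a_k=2  p_k/q_k = 41/3
…
k=6  a_k=2  p_k/q_k = 3277/239
k=7  a_k=1  p_k/q_k = 4607/336
(x₁, y₁) = (4607, 336);  4607² − 188·336² = 1 ✓
n=2: (4607,336)∘(4607,336) = (4607·4607+188·336·336, 4607·336+336·4607) = (42448897,3095904)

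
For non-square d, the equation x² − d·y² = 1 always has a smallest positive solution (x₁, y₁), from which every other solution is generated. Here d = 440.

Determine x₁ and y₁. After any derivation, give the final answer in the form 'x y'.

21 1

√440 = [20; 1,40, …], period ℓ=2 (even) → k=1
step 0: (20, 1)  from 20·(1,0) + (0,1)
step 1: (21, 1)  from 1·(20,1) + (1,0)
→ (21, 1).  Check: 21²=441, 440·1²=440, difference 1.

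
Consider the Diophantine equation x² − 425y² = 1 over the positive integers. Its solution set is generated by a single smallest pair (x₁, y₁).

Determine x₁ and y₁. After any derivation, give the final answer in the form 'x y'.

143649 6968

√425 → a₀=20, period (1,1,1,1,1,1,40); ℓ=7 odd so k=13
k=0  a_k=20  p_k/q_k = 20/1
k=1  a_k=1  p_k/q_k = 21/1
…
k=3  a_k=1  p_k/q_k = 62/3
k=4  a_k=1  p_k/q_k = 103/5
k=5  a_k=1  p_k/q_k = 165/8
k=6  a_k=1  p_k/q_k = 268/13
…
k=11  a_k=1  p_k/q_k = 55229/2679
k=12  a_k=1  p_k/q_k = 88420/4289
k=13  a_k=1  p_k/q_k = 143649/6968
(x₁, y₁) = (143649, 6968);  143649² − 425·6968² = 1 ✓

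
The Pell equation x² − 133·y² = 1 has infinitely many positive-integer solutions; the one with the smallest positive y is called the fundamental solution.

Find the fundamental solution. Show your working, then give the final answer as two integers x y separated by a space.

√133 = [11; 1,1,7,5,1,…,1,1,22, …], period ℓ=16 (even) → k=15
step 0: (11, 1)  from 11·(1,0) + (0,1)
step 1: (12, 1)  from 1·(11,1) + (1,0)
…
step 4: (888, 77)  from 5·(173,15) + (23,2)
…
step 6: (1949, 169)  from 1·(1061,92) + (888,77)
…
step 8: (7969, 691)  from 2·(3010,261) + (1949,169)
…
step 10: (18948, 1643)  from 1·(10979,952) + (7969,691)
…
step 13: (1210008, 104921)  from 7·(168583,14618) + (29927,2595)
step 14: (1378591, 119539)  from 1·(1210008,104921) + (168583,14618)
step 15: (2588599, 224460)  from 1·(1378591,119539) + (1210008,104921)
(x₁, y₁) = (2588599, 224460);  2588599² − 133·224460² = 1 ✓

2588599 224460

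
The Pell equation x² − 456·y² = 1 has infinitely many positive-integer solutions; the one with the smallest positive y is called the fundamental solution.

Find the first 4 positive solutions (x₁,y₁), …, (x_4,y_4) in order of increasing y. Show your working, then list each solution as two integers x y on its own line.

1025 48
2101249 98400
4307559425 201719952
8830494720001 413525803200

√456 → a₀=21, period (2,1,4,1,2,42); ℓ=6 even so k=5
a_0=21:  p_0=21·1+0=21,  q_0=21·0+1=1
…
a_2=1:  p_2=1·43+21=64,  q_2=1·2+1=3
…
a_4=1:  p_4=1·299+64=363,  q_4=1·14+3=17
a_5=2:  p_5=2·363+299=1025,  q_5=2·17+14=48
(x₁, y₁) = (1025, 48);  1025² − 456·48² = 1 ✓
(x_2, y_2) = (1025·1025 + 456·48·48, 1025·48 + 48·1025) = (2101249, 98400)
(x_3, y_3) = (1025·2101249 + 456·48·98400, 1025·98400 + 48·2101249) = (4307559425, 201719952)
(x_4, y_4) = (1025·4307559425 + 456·48·201719952, 1025·201719952 + 48·4307559425) = (8830494720001, 413525803200)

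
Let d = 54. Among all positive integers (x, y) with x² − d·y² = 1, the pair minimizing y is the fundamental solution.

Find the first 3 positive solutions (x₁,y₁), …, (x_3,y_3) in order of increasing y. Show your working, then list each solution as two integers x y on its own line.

d=54: √d = [7; 2,1,6,1,2,14] (ℓ=6, even), read p_5/q_5
i=0: a=7 ⇒ p=7, q=1
…
i=4: a=1 ⇒ p=169, q=23
i=5: a=2 ⇒ p=485, q=66
(x₁, y₁) = (485, 66);  485² − 54·66² = 1 ✓
n=2: (485,66)∘(485,66) = (485·485+54·66·66, 485·66+66·485) = (470449,64020)
n=3: (470449,64020)∘(485,66) = (485·470449+54·66·64020, 485·64020+66·470449) = (456335045,62099334)

485 66
470449 64020
456335045 62099334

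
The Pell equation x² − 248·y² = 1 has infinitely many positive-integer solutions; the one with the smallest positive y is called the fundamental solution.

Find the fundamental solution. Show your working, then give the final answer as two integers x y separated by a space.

63 4

√248 = [15; 1,2,1,30, …], period ℓ=4 (even) → k=3
step 0: (15, 1)  from 15·(1,0) + (0,1)
step 1: (16, 1)  from 1·(15,1) + (1,0)
step 2: (47, 3)  from 2·(16,1) + (15,1)
step 3: (63, 4)  from 1·(47,3) + (16,1)
→ (63, 4).  Check: 63²=3969, 248·4²=3968, difference 1.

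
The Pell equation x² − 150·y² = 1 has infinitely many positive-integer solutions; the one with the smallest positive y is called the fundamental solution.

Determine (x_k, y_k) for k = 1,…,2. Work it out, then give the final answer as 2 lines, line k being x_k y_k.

√150 → a₀=12, period (4,24); ℓ=2 even so k=1
k=0  a_k=12  p_k/q_k = 12/1
k=1  a_k=4  p_k/q_k = 49/4
(x₁, y₁) = (49, 4);  49² − 150·4² = 1 ✓
(49+4√150)^2 = 4801 + 392√150

49 4
4801 392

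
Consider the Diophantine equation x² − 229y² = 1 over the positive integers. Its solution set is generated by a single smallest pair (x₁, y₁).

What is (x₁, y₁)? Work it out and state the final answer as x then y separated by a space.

5848201 386460

[15; 7,1,1,7,30] for √229; ℓ=5 ⇒ convergent index 9
step 0: (15, 1)  from 15·(1,0) + (0,1)
…
step 2: (121, 8)  from 1·(106,7) + (15,1)
step 3: (227, 15)  from 1·(121,8) + (106,7)
…
step 6: (362399, 23948)  from 7·(51527,3405) + (1710,113)
step 7: (413926, 27353)  from 1·(362399,23948) + (51527,3405)
step 8: (776325, 51301)  from 1·(413926,27353) + (362399,23948)
step 9: (5848201, 386460)  from 7·(776325,51301) + (413926,27353)
→ (5848201, 386460).  Check: 5848201²=34201454936401, 229·386460²=34201454936400, difference 1.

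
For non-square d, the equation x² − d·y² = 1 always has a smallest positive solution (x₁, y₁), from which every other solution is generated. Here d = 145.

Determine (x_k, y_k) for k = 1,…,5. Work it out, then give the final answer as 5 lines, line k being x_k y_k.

289 24
167041 13872
96549409 8017992
55805391361 4634385504
32255419657249 2678666803320

√145 → a₀=12, period (24); ℓ=1 odd so k=1
i=0: a=12 ⇒ p=12, q=1
i=1: a=24 ⇒ p=289, q=24
(x₁, y₁) = (289, 24);  289² − 145·24² = 1 ✓
n=2: (289,24)∘(289,24) = (289·289+145·24·24, 289·24+24·289) = (167041,13872)
n=3: (167041,13872)∘(289,24) = (289·167041+145·24·13872, 289·13872+24·167041) = (96549409,8017992)
n=4: (96549409,8017992)∘(289,24) = (289·96549409+145·24·8017992, 289·8017992+24·96549409) = (55805391361,4634385504)
n=5: (55805391361,4634385504)∘(289,24) = (289·55805391361+145·24·4634385504, 289·4634385504+24·55805391361) = (32255419657249,2678666803320)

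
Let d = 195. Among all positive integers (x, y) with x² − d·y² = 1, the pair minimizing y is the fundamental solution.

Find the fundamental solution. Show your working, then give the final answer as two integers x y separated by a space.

√195 → a₀=13, period (1,26); ℓ=2 even so k=1
a_0=13:  p_0=13·1+0=13,  q_0=13·0+1=1
a_1=1:  p_1=1·13+1=14,  q_1=1·1+0=1
→ (14, 1).  Check: 14²=196, 195·1²=195, difference 1.

14 1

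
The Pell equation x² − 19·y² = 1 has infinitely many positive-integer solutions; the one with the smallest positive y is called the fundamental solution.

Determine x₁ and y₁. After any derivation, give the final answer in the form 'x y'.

√19 = [4; 2,1,3,1,2,8, …], period ℓ=6 (even) → k=5
step 0: (4, 1)  from 4·(1,0) + (0,1)
step 1: (9, 2)  from 2·(4,1) + (1,0)
step 2: (13, 3)  from 1·(9,2) + (4,1)
step 3: (48, 11)  from 3·(13,3) + (9,2)
step 4: (61, 14)  from 1·(48,11) + (13,3)
step 5: (170, 39)  from 2·(61,14) + (48,11)
→ (170, 39).  Check: 170²=28900, 19·39²=28899, difference 1.

170 39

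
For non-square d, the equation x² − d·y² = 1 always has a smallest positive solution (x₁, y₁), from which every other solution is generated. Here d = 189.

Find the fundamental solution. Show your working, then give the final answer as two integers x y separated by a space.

55 4

√189 = [13; 1,2,1,26, …], period ℓ=4 (even) → k=3
i=0: a=13 ⇒ p=13, q=1
i=1: a=1 ⇒ p=14, q=1
i=2: a=2 ⇒ p=41, q=3
i=3: a=1 ⇒ p=55, q=4
fundamental: x₁=55, y₁=4  (since 3025 − 189·16 = 1)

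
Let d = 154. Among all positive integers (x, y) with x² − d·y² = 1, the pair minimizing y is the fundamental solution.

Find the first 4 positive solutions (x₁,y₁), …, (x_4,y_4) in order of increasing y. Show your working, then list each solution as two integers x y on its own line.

21295 1716
906954049 73084440
38627172925615 3112666297884
1645131293994988801 132568457553795120

[12; 2,2,3,1,2,1,3,2,2,24] for √154; ℓ=10 ⇒ convergent index 9
a_0=12:  p_0=12·1+0=12,  q_0=12·0+1=1
a_1=2:  p_1=2·12+1=25,  q_1=2·1+0=2
a_2=2:  p_2=2·25+12=62,  q_2=2·2+1=5
a_3=3:  p_3=3·62+25=211,  q_3=3·5+2=17
…
a_7=3:  p_7=3·1030+757=3847,  q_7=3·83+61=310
a_8=2:  p_8=2·3847+1030=8724,  q_8=2·310+83=703
a_9=2:  p_9=2·8724+3847=21295,  q_9=2·703+310=1716
→ (21295, 1716).  Check: 21295²=453477025, 154·1716²=453477024, difference 1.
k=2:  x_2 = 21295·21295+154·1716·1716 = 906954049,  y_2 = 21295·1716+1716·21295 = 73084440
k=3:  x_3 = 21295·906954049+154·1716·73084440 = 38627172925615,  y_3 = 21295·73084440+1716·906954049 = 3112666297884
k=4:  x_4 = 21295·38627172925615+154·1716·3112666297884 = 1645131293994988801,  y_4 = 21295·3112666297884+1716·38627172925615 = 132568457553795120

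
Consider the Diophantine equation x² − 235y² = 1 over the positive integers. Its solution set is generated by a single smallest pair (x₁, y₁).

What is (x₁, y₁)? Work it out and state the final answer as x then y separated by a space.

[15; 3,30] for √235; ℓ=2 ⇒ convergent index 1
step 0: (15, 1)  from 15·(1,0) + (0,1)
step 1: (46, 3)  from 3·(15,1) + (1,0)
→ (46, 3).  Check: 46²=2116, 235·3²=2115, difference 1.

46 3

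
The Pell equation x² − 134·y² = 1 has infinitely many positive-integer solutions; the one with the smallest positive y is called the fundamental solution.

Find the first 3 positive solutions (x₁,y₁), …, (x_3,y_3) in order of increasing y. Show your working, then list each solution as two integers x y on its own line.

d=134: √d = [11; 1,1,2,1,3,…,1,1,22] (ℓ=14, even), read p_13/q_13
step 0: (11, 1)  from 11·(1,0) + (0,1)
step 1: (12, 1)  from 1·(11,1) + (1,0)
…
step 5: (301, 26)  from 3·(81,7) + (58,5)
…
step 8: (4503, 389)  from 1·(4121,356) + (382,33)
step 9: (17630, 1523)  from 3·(4503,389) + (4121,356)
…
step 12: (84029, 7259)  from 1·(61896,5347) + (22133,1912)
step 13: (145925, 12606)  from 1·(84029,7259) + (61896,5347)
(x₁, y₁) = (145925, 12606);  145925² − 134·12606² = 1 ✓
k=2:  x_2 = 145925·145925+134·12606·12606 = 42588211249,  y_2 = 145925·12606+12606·145925 = 3679061100
k=3:  x_3 = 145925·42588211249+134·12606·3679061100 = 12429369452874725,  y_3 = 145925·3679061100+12606·42588211249 = 1073733982022394

145925 12606
42588211249 3679061100
12429369452874725 1073733982022394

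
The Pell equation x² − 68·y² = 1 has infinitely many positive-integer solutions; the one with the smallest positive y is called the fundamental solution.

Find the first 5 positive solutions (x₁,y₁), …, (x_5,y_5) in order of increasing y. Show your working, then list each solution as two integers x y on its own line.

33 4
2177 264
143649 17420
9478657 1149456
625447713 75846676

[8; 4,16] for √68; ℓ=2 ⇒ convergent index 1
k=0  a_k=8  p_k/q_k = 8/1
k=1  a_k=4  p_k/q_k = 33/4
(x₁, y₁) = (33, 4);  33² − 68·4² = 1 ✓
(33+4√68)^2 = 2177 + 264√68
(33+4√68)^3 = 143649 + 17420√68
(33+4√68)^4 = 9478657 + 1149456√68
(33+4√68)^5 = 625447713 + 75846676√68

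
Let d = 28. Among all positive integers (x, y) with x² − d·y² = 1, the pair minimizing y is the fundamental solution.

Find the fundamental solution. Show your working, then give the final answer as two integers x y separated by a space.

√28 → a₀=5, period (3,2,3,10); ℓ=4 even so k=3
i=0: a=5 ⇒ p=5, q=1
i=1: a=3 ⇒ p=16, q=3
i=2: a=2 ⇒ p=37, q=7
i=3: a=3 ⇒ p=127, q=24
fundamental: x₁=127, y₁=24  (since 16129 − 28·576 = 1)

127 24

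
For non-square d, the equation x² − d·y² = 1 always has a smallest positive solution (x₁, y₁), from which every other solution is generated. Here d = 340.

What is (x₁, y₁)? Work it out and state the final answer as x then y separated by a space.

285769 15498

√340 → a₀=18, period (2,3,1,1,1,…,3,2,36); ℓ=14 even so k=13
a_0=18:  p_0=18·1+0=18,  q_0=18·0+1=1
a_1=2:  p_1=2·18+1=37,  q_1=2·1+0=2
a_2=3:  p_2=3·37+18=129,  q_2=3·2+1=7
…
a_4=1:  p_4=1·166+129=295,  q_4=1·9+7=16
a_5=1:  p_5=1·295+166=461,  q_5=1·16+9=25
a_6=1:  p_6=1·461+295=756,  q_6=1·25+16=41
a_7=8:  p_7=8·756+461=6509,  q_7=8·41+25=353
a_8=1:  p_8=1·6509+756=7265,  q_8=1·353+41=394
a_9=1:  p_9=1·7265+6509=13774,  q_9=1·394+353=747
a_10=1:  p_10=1·13774+7265=21039,  q_10=1·747+394=1141
…
a_12=3:  p_12=3·34813+21039=125478,  q_12=3·1888+1141=6805
a_13=2:  p_13=2·125478+34813=285769,  q_13=2·6805+1888=15498
fundamental: x₁=285769, y₁=15498  (since 81663921361 − 340·240188004 = 1)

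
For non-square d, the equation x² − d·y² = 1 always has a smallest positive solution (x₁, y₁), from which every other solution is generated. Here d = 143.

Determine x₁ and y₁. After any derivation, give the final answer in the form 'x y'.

√143 = [11; 1,22, …], period ℓ=2 (even) → k=1
i=0: a=11 ⇒ p=11, q=1
i=1: a=1 ⇒ p=12, q=1
(x₁, y₁) = (12, 1);  12² − 143·1² = 1 ✓

12 1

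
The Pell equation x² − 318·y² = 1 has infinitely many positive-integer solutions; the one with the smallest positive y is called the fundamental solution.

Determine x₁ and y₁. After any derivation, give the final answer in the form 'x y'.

[17; 1,4,1,34] for √318; ℓ=4 ⇒ convergent index 3
a_0=17:  p_0=17·1+0=17,  q_0=17·0+1=1
a_1=1:  p_1=1·17+1=18,  q_1=1·1+0=1
a_2=4:  p_2=4·18+17=89,  q_2=4·1+1=5
a_3=1:  p_3=1·89+18=107,  q_3=1·5+1=6
fundamental: x₁=107, y₁=6  (since 11449 − 318·36 = 1)

107 6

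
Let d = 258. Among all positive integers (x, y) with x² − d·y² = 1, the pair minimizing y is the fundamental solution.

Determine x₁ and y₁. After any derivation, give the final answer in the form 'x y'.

257 16

[16; 16,32] for √258; ℓ=2 ⇒ convergent index 1
i=0: a=16 ⇒ p=16, q=1
i=1: a=16 ⇒ p=257, q=16
→ (257, 16).  Check: 257²=66049, 258·16²=66048, difference 1.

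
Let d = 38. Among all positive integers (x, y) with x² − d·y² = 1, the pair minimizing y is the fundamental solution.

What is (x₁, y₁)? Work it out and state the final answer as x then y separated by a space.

37 6

√38 → a₀=6, period (6,12); ℓ=2 even so k=1
a_0=6:  p_0=6·1+0=6,  q_0=6·0+1=1
a_1=6:  p_1=6·6+1=37,  q_1=6·1+0=6
→ (37, 6).  Check: 37²=1369, 38·6²=1368, difference 1.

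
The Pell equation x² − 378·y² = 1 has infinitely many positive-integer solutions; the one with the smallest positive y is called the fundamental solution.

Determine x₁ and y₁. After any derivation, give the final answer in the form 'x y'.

[19; 2,3,1,4,1,3,2,38] for √378; ℓ=8 ⇒ convergent index 7
a_0=19:  p_0=19·1+0=19,  q_0=19·0+1=1
a_1=2:  p_1=2·19+1=39,  q_1=2·1+0=2
…
a_5=1:  p_5=1·836+175=1011,  q_5=1·43+9=52
a_6=3:  p_6=3·1011+836=3869,  q_6=3·52+43=199
a_7=2:  p_7=2·3869+1011=8749,  q_7=2·199+52=450
(x₁, y₁) = (8749, 450);  8749² − 378·450² = 1 ✓

8749 450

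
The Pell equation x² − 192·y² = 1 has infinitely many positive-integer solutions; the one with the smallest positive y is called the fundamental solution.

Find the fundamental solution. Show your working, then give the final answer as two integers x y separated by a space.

d=192: √d = [13; 1,5,1,26] (ℓ=4, even), read p_3/q_3
i=0: a=13 ⇒ p=13, q=1
…
i=2: a=5 ⇒ p=83, q=6
i=3: a=1 ⇒ p=97, q=7
fundamental: x₁=97, y₁=7  (since 9409 − 192·49 = 1)

97 7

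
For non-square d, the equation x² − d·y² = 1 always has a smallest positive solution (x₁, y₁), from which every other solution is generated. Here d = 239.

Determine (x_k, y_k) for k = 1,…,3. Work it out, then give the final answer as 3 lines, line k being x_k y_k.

6195120 400729
76759023628799 4965128484960
951062724926484326640 61519133559490389671

√239 → a₀=15, period (2,5,1,2,4,15,4,2,1,5,2,30); ℓ=12 even so k=11
i=0: a=15 ⇒ p=15, q=1
i=1: a=2 ⇒ p=31, q=2
i=2: a=5 ⇒ p=170, q=11
i=3: a=1 ⇒ p=201, q=13
i=4: a=2 ⇒ p=572, q=37
i=5: a=4 ⇒ p=2489, q=161
i=6: a=15 ⇒ p=37907, q=2452
i=7: a=4 ⇒ p=154117, q=9969
…
i=9: a=1 ⇒ p=500258, q=32359
i=10: a=5 ⇒ p=2847431, q=184185
i=11: a=2 ⇒ p=6195120, q=400729
→ (6195120, 400729).  Check: 6195120²=38379511814400, 239·400729²=38379511814399, difference 1.
(6195120+400729√239)^2 = 76759023628799 + 4965128484960√239
(6195120+400729√239)^3 = 951062724926484326640 + 61519133559490389671√239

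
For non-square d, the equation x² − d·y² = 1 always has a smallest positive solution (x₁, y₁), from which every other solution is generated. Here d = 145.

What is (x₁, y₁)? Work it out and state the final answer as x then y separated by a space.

√145 → a₀=12, period (24); ℓ=1 odd so k=1
i=0: a=12 ⇒ p=12, q=1
i=1: a=24 ⇒ p=289, q=24
→ (289, 24).  Check: 289²=83521, 145·24²=83520, difference 1.

289 24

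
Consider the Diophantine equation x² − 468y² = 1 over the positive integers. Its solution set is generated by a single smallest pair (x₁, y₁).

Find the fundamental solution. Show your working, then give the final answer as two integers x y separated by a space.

649 30

d=468: √d = [21; 1,1,1,2,1,1,1,42] (ℓ=8, even), read p_7/q_7
step 0: (21, 1)  from 21·(1,0) + (0,1)
step 1: (22, 1)  from 1·(21,1) + (1,0)
step 2: (43, 2)  from 1·(22,1) + (21,1)
step 3: (65, 3)  from 1·(43,2) + (22,1)
step 4: (173, 8)  from 2·(65,3) + (43,2)
step 5: (238, 11)  from 1·(173,8) + (65,3)
step 6: (411, 19)  from 1·(238,11) + (173,8)
step 7: (649, 30)  from 1·(411,19) + (238,11)
fundamental: x₁=649, y₁=30  (since 421201 − 468·900 = 1)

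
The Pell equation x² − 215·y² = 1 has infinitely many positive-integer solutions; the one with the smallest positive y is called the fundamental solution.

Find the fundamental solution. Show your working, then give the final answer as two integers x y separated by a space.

44 3

√215 → a₀=14, period (1,1,1,28); ℓ=4 even so k=3
k=0  a_k=14  p_k/q_k = 14/1
k=1  a_k=1  p_k/q_k = 15/1
k=2  a_k=1  p_k/q_k = 29/2
k=3  a_k=1  p_k/q_k = 44/3
→ (44, 3).  Check: 44²=1936, 215·3²=1935, difference 1.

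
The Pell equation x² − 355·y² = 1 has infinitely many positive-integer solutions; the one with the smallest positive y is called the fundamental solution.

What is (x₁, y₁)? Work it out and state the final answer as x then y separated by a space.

954809 50676

√355 = [18; 1,5,3,3,1,6,1,3,3,5,1,36, …], period ℓ=12 (even) → k=11
i=0: a=18 ⇒ p=18, q=1
i=1: a=1 ⇒ p=19, q=1
i=2: a=5 ⇒ p=113, q=6
i=3: a=3 ⇒ p=358, q=19
i=4: a=3 ⇒ p=1187, q=63
i=5: a=1 ⇒ p=1545, q=82
…
i=7: a=1 ⇒ p=12002, q=637
i=8: a=3 ⇒ p=46463, q=2466
…
i=10: a=5 ⇒ p=803418, q=42641
i=11: a=1 ⇒ p=954809, q=50676
fundamental: x₁=954809, y₁=50676  (since 911660226481 − 355·2568056976 = 1)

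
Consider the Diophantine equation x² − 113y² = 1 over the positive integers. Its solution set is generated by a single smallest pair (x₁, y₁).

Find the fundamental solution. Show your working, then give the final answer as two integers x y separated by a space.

1204353 113296

√113 = [10; 1,1,1,2,2,1,1,1,20, …], period ℓ=9 (odd) → k=17
k=0  a_k=10  p_k/q_k = 10/1
k=1  a_k=1  p_k/q_k = 11/1
k=2  a_k=1  p_k/q_k = 21/2
k=3  a_k=1  p_k/q_k = 32/3
k=4  a_k=2  p_k/q_k = 85/8
k=5  a_k=2  p_k/q_k = 202/19
k=6  a_k=1  p_k/q_k = 287/27
k=7  a_k=1  p_k/q_k = 489/46
k=8  a_k=1  p_k/q_k = 776/73
k=9  a_k=20  p_k/q_k = 16009/1506
…
k=12  a_k=1  p_k/q_k = 49579/4664
k=13  a_k=2  p_k/q_k = 131952/12413
…
k=16  a_k=1  p_k/q_k = 758918/71393
k=17  a_k=1  p_k/q_k = 1204353/113296
→ (1204353, 113296).  Check: 1204353²=1450466148609, 113·113296²=1450466148608, difference 1.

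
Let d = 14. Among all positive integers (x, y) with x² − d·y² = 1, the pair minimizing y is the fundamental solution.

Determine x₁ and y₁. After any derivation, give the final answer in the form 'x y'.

15 4

[3; 1,2,1,6] for √14; ℓ=4 ⇒ convergent index 3
step 0: (3, 1)  from 3·(1,0) + (0,1)
…
step 2: (11, 3)  from 2·(4,1) + (3,1)
step 3: (15, 4)  from 1·(11,3) + (4,1)
→ (15, 4).  Check: 15²=225, 14·4²=224, difference 1.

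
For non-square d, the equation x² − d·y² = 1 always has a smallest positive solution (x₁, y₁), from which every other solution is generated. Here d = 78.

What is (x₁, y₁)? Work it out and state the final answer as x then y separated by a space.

53 6

√78 = [8; 1,4,1,16, …], period ℓ=4 (even) → k=3
step 0: (8, 1)  from 8·(1,0) + (0,1)
step 1: (9, 1)  from 1·(8,1) + (1,0)
step 2: (44, 5)  from 4·(9,1) + (8,1)
step 3: (53, 6)  from 1·(44,5) + (9,1)
(x₁, y₁) = (53, 6);  53² − 78·6² = 1 ✓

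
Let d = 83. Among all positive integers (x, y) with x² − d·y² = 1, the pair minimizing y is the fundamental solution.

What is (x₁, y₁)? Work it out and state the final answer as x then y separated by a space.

√83 → a₀=9, period (9,18); ℓ=2 even so k=1
a_0=9:  p_0=9·1+0=9,  q_0=9·0+1=1
a_1=9:  p_1=9·9+1=82,  q_1=9·1+0=9
fundamental: x₁=82, y₁=9  (since 6724 − 83·81 = 1)

82 9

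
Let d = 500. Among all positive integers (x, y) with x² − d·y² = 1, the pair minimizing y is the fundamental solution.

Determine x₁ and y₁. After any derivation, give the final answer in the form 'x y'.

[22; 2,1,3,2,1,…,1,2,44] for √500; ℓ=14 ⇒ convergent index 13
a_0=22:  p_0=22·1+0=22,  q_0=22·0+1=1
a_1=2:  p_1=2·22+1=45,  q_1=2·1+0=2
a_2=1:  p_2=1·45+22=67,  q_2=1·2+1=3
a_3=3:  p_3=3·67+45=246,  q_3=3·3+2=11
a_4=2:  p_4=2·246+67=559,  q_4=2·11+3=25
a_5=1:  p_5=1·559+246=805,  q_5=1·25+11=36
a_6=1:  p_6=1·805+559=1364,  q_6=1·36+25=61
…
a_8=1:  p_8=1·14445+1364=15809,  q_8=1·646+61=707
…
a_10=2:  p_10=2·30254+15809=76317,  q_10=2·1353+707=3413
a_11=3:  p_11=3·76317+30254=259205,  q_11=3·3413+1353=11592
a_12=1:  p_12=1·259205+76317=335522,  q_12=1·11592+3413=15005
a_13=2:  p_13=2·335522+259205=930249,  q_13=2·15005+11592=41602
fundamental: x₁=930249, y₁=41602  (since 865363202001 − 500·1730726404 = 1)

930249 41602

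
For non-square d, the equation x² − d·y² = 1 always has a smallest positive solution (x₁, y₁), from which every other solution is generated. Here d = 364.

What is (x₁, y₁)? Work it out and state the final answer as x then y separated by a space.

4954951 259710

[19; 12,1,2,3,1,8,1,3,2,1,12,38] for √364; ℓ=12 ⇒ convergent index 11
a_0=19:  p_0=19·1+0=19,  q_0=19·0+1=1
a_1=12:  p_1=12·19+1=229,  q_1=12·1+0=12
a_2=1:  p_2=1·229+19=248,  q_2=1·12+1=13
…
a_4=3:  p_4=3·725+248=2423,  q_4=3·38+13=127
…
a_6=8:  p_6=8·3148+2423=27607,  q_6=8·165+127=1447
a_7=1:  p_7=1·27607+3148=30755,  q_7=1·1447+165=1612
…
a_10=1:  p_10=1·270499+119872=390371,  q_10=1·14178+6283=20461
a_11=12:  p_11=12·390371+270499=4954951,  q_11=12·20461+14178=259710
fundamental: x₁=4954951, y₁=259710  (since 24551539412401 − 364·67449284100 = 1)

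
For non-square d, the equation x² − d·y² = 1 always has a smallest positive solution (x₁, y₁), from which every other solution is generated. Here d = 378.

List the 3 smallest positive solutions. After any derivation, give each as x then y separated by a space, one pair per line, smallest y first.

d=378: √d = [19; 2,3,1,4,1,3,2,38] (ℓ=8, even), read p_7/q_7
step 0: (19, 1)  from 19·(1,0) + (0,1)
step 1: (39, 2)  from 2·(19,1) + (1,0)
step 2: (136, 7)  from 3·(39,2) + (19,1)
step 3: (175, 9)  from 1·(136,7) + (39,2)
step 4: (836, 43)  from 4·(175,9) + (136,7)
step 5: (1011, 52)  from 1·(836,43) + (175,9)
step 6: (3869, 199)  from 3·(1011,52) + (836,43)
step 7: (8749, 450)  from 2·(3869,199) + (1011,52)
fundamental: x₁=8749, y₁=450  (since 76545001 − 378·202500 = 1)
(x_2, y_2) = (8749·8749 + 378·450·450, 8749·450 + 450·8749) = (153090001, 7874100)
(x_3, y_3) = (8749·153090001 + 378·450·7874100, 8749·7874100 + 450·153090001) = (2678768828749, 137781001350)

8749 450
153090001 7874100
2678768828749 137781001350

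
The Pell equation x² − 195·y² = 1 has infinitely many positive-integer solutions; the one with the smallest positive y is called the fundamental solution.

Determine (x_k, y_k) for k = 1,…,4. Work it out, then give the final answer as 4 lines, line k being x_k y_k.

√195 → a₀=13, period (1,26); ℓ=2 even so k=1
k=0  a_k=13  p_k/q_k = 13/1
k=1  a_k=1  p_k/q_k = 14/1
→ (14, 1).  Check: 14²=196, 195·1²=195, difference 1.
k=2:  x_2 = 14·14+195·1·1 = 391,  y_2 = 14·1+1·14 = 28
k=3:  x_3 = 14·391+195·1·28 = 10934,  y_3 = 14·28+1·391 = 783
k=4:  x_4 = 14·10934+195·1·783 = 305761,  y_4 = 14·783+1·10934 = 21896

14 1
391 28
10934 783
305761 21896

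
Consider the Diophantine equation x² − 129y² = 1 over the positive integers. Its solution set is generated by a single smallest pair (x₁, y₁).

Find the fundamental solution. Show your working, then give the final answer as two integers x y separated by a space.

16855 1484

d=129: √d = [11; 2,1,3,1,6,1,3,1,2,22] (ℓ=10, even), read p_9/q_9
i=0: a=11 ⇒ p=11, q=1
i=1: a=2 ⇒ p=23, q=2
i=2: a=1 ⇒ p=34, q=3
i=3: a=3 ⇒ p=125, q=11
i=4: a=1 ⇒ p=159, q=14
i=5: a=6 ⇒ p=1079, q=95
i=6: a=1 ⇒ p=1238, q=109
…
i=8: a=1 ⇒ p=6031, q=531
i=9: a=2 ⇒ p=16855, q=1484
fundamental: x₁=16855, y₁=1484  (since 284091025 − 129·2202256 = 1)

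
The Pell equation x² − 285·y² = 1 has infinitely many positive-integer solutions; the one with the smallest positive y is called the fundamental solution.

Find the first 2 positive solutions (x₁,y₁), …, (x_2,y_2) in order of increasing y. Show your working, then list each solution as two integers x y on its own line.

[16; 1,7,2,7,1,32] for √285; ℓ=6 ⇒ convergent index 5
i=0: a=16 ⇒ p=16, q=1
i=1: a=1 ⇒ p=17, q=1
i=2: a=7 ⇒ p=135, q=8
i=3: a=2 ⇒ p=287, q=17
i=4: a=7 ⇒ p=2144, q=127
i=5: a=1 ⇒ p=2431, q=144
(x₁, y₁) = (2431, 144);  2431² − 285·144² = 1 ✓
(2431+144√285)^2 = 11819521 + 700128√285

2431 144
11819521 700128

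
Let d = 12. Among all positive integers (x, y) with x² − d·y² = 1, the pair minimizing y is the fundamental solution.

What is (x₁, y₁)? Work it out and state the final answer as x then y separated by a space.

7 2

d=12: √d = [3; 2,6] (ℓ=2, even), read p_1/q_1
step 0: (3, 1)  from 3·(1,0) + (0,1)
step 1: (7, 2)  from 2·(3,1) + (1,0)
(x₁, y₁) = (7, 2);  7² − 12·2² = 1 ✓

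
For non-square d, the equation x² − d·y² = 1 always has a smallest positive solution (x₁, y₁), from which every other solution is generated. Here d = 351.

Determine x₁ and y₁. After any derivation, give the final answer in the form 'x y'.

[18; 1,2,1,3,2,2,2,3,1,2,1,36] for √351; ℓ=12 ⇒ convergent index 11
i=0: a=18 ⇒ p=18, q=1
…
i=3: a=1 ⇒ p=75, q=4
…
i=5: a=2 ⇒ p=637, q=34
…
i=7: a=2 ⇒ p=3747, q=200
…
i=9: a=1 ⇒ p=16543, q=883
i=10: a=2 ⇒ p=45882, q=2449
i=11: a=1 ⇒ p=62425, q=3332
(x₁, y₁) = (62425, 3332);  62425² − 351·3332² = 1 ✓

62425 3332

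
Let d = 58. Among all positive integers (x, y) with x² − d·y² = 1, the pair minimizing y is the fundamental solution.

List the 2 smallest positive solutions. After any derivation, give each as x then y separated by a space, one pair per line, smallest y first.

19603 2574
768555217 100916244

[7; 1,1,1,1,1,1,14] for √58; ℓ=7 ⇒ convergent index 13
step 0: (7, 1)  from 7·(1,0) + (0,1)
step 1: (8, 1)  from 1·(7,1) + (1,0)
step 2: (15, 2)  from 1·(8,1) + (7,1)
…
step 5: (61, 8)  from 1·(38,5) + (23,3)
…
step 7: (1447, 190)  from 14·(99,13) + (61,8)
…
step 9: (2993, 393)  from 1·(1546,203) + (1447,190)
step 10: (4539, 596)  from 1·(2993,393) + (1546,203)
step 11: (7532, 989)  from 1·(4539,596) + (2993,393)
step 12: (12071, 1585)  from 1·(7532,989) + (4539,596)
step 13: (19603, 2574)  from 1·(12071,1585) + (7532,989)
fundamental: x₁=19603, y₁=2574  (since 384277609 − 58·6625476 = 1)
n=2: (19603,2574)∘(19603,2574) = (19603·19603+58·2574·2574, 19603·2574+2574·19603) = (768555217,100916244)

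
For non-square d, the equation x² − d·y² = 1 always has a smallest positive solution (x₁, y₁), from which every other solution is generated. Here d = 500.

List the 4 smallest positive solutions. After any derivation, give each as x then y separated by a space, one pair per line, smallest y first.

930249 41602
1730726404001 77400437796
3220013013190122249 144003359718540806
5990827771012465337616001 267917962749548332043592

√500 → a₀=22, period (2,1,3,2,1,…,1,2,44); ℓ=14 even so k=13
step 0: (22, 1)  from 22·(1,0) + (0,1)
…
step 3: (246, 11)  from 3·(67,3) + (45,2)
step 4: (559, 25)  from 2·(246,11) + (67,3)
…
step 6: (1364, 61)  from 1·(805,36) + (559,25)
step 7: (14445, 646)  from 10·(1364,61) + (805,36)
step 8: (15809, 707)  from 1·(14445,646) + (1364,61)
…
step 11: (259205, 11592)  from 3·(76317,3413) + (30254,1353)
step 12: (335522, 15005)  from 1·(259205,11592) + (76317,3413)
step 13: (930249, 41602)  from 2·(335522,15005) + (259205,11592)
(x₁, y₁) = (930249, 41602);  930249² − 500·41602² = 1 ✓
n=2: (930249,41602)∘(930249,41602) = (930249·930249+500·41602·41602, 930249·41602+41602·930249) = (1730726404001,77400437796)
n=3: (1730726404001,77400437796)∘(930249,41602) = (930249·1730726404001+500·41602·77400437796, 930249·77400437796+41602·1730726404001) = (3220013013190122249,144003359718540806)
n=4: (3220013013190122249,144003359718540806)∘(930249,41602) = (930249·3220013013190122249+500·41602·144003359718540806, 930249·144003359718540806+41602·3220013013190122249) = (5990827771012465337616001,267917962749548332043592)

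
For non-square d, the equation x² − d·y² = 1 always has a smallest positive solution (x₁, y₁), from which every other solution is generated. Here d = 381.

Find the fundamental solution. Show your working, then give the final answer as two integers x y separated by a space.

1015 52

d=381: √d = [19; 1,1,12,1,1,38] (ℓ=6, even), read p_5/q_5
step 0: (19, 1)  from 19·(1,0) + (0,1)
step 1: (20, 1)  from 1·(19,1) + (1,0)
step 2: (39, 2)  from 1·(20,1) + (19,1)
…
step 4: (527, 27)  from 1·(488,25) + (39,2)
step 5: (1015, 52)  from 1·(527,27) + (488,25)
→ (1015, 52).  Check: 1015²=1030225, 381·52²=1030224, difference 1.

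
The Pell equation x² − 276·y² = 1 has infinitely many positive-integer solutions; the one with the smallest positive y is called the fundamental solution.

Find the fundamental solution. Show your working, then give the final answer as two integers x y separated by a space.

d=276: √d = [16; 1,1,1,1,2,2,2,1,1,1,1,32] (ℓ=12, even), read p_11/q_11
a_0=16:  p_0=16·1+0=16,  q_0=16·0+1=1
a_1=1:  p_1=1·16+1=17,  q_1=1·1+0=1
a_2=1:  p_2=1·17+16=33,  q_2=1·1+1=2
a_3=1:  p_3=1·33+17=50,  q_3=1·2+1=3
a_4=1:  p_4=1·50+33=83,  q_4=1·3+2=5
a_5=2:  p_5=2·83+50=216,  q_5=2·5+3=13
a_6=2:  p_6=2·216+83=515,  q_6=2·13+5=31
a_7=2:  p_7=2·515+216=1246,  q_7=2·31+13=75
a_8=1:  p_8=1·1246+515=1761,  q_8=1·75+31=106
a_9=1:  p_9=1·1761+1246=3007,  q_9=1·106+75=181
a_10=1:  p_10=1·3007+1761=4768,  q_10=1·181+106=287
a_11=1:  p_11=1·4768+3007=7775,  q_11=1·287+181=468
→ (7775, 468).  Check: 7775²=60450625, 276·468²=60450624, difference 1.

7775 468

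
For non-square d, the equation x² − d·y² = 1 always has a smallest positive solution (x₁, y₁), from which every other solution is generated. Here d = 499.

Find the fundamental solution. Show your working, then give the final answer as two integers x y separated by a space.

d=499: √d = [22; 2,1,21,1,2,44] (ℓ=6, even), read p_5/q_5
step 0: (22, 1)  from 22·(1,0) + (0,1)
step 1: (45, 2)  from 2·(22,1) + (1,0)
…
step 3: (1452, 65)  from 21·(67,3) + (45,2)
step 4: (1519, 68)  from 1·(1452,65) + (67,3)
step 5: (4490, 201)  from 2·(1519,68) + (1452,65)
→ (4490, 201).  Check: 4490²=20160100, 499·201²=20160099, difference 1.

4490 201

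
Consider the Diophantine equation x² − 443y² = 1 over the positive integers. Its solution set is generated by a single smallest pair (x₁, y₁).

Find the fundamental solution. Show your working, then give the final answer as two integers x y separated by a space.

442 21

√443 → a₀=21, period (21,42); ℓ=2 even so k=1
k=0  a_k=21  p_k/q_k = 21/1
k=1  a_k=21  p_k/q_k = 442/21
(x₁, y₁) = (442, 21);  442² − 443·21² = 1 ✓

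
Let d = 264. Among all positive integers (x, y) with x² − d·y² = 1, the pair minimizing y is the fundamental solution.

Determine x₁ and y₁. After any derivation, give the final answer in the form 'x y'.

65 4

[16; 4,32] for √264; ℓ=2 ⇒ convergent index 1
step 0: (16, 1)  from 16·(1,0) + (0,1)
step 1: (65, 4)  from 4·(16,1) + (1,0)
(x₁, y₁) = (65, 4);  65² − 264·4² = 1 ✓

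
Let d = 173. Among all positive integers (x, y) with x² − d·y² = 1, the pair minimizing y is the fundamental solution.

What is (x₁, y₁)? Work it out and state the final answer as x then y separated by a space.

2499849 190060

√173 → a₀=13, period (6,1,1,6,26); ℓ=5 odd so k=9
a_0=13:  p_0=13·1+0=13,  q_0=13·0+1=1
a_1=6:  p_1=6·13+1=79,  q_1=6·1+0=6
a_2=1:  p_2=1·79+13=92,  q_2=1·6+1=7
a_3=1:  p_3=1·92+79=171,  q_3=1·7+6=13
a_4=6:  p_4=6·171+92=1118,  q_4=6·13+7=85
a_5=26:  p_5=26·1118+171=29239,  q_5=26·85+13=2223
…
a_7=1:  p_7=1·176552+29239=205791,  q_7=1·13423+2223=15646
a_8=1:  p_8=1·205791+176552=382343,  q_8=1·15646+13423=29069
a_9=6:  p_9=6·382343+205791=2499849,  q_9=6·29069+15646=190060
(x₁, y₁) = (2499849, 190060);  2499849² − 173·190060² = 1 ✓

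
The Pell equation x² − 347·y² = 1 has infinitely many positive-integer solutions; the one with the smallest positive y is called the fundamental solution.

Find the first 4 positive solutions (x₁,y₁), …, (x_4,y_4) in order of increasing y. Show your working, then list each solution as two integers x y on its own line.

[18; 1,1,1,2,4,…,1,1,36] for √347; ℓ=14 ⇒ convergent index 13
a_0=18:  p_0=18·1+0=18,  q_0=18·0+1=1
a_1=1:  p_1=1·18+1=19,  q_1=1·1+0=1
a_2=1:  p_2=1·19+18=37,  q_2=1·1+1=2
a_3=1:  p_3=1·37+19=56,  q_3=1·2+1=3
…
a_5=4:  p_5=4·149+56=652,  q_5=4·8+3=35
a_6=1:  p_6=1·652+149=801,  q_6=1·35+8=43
a_7=17:  p_7=17·801+652=14269,  q_7=17·43+35=766
a_8=1:  p_8=1·14269+801=15070,  q_8=1·766+43=809
a_9=4:  p_9=4·15070+14269=74549,  q_9=4·809+766=4002
a_10=2:  p_10=2·74549+15070=164168,  q_10=2·4002+809=8813
a_11=1:  p_11=1·164168+74549=238717,  q_11=1·8813+4002=12815
a_12=1:  p_12=1·238717+164168=402885,  q_12=1·12815+8813=21628
a_13=1:  p_13=1·402885+238717=641602,  q_13=1·21628+12815=34443
→ (641602, 34443).  Check: 641602²=411653126404, 347·34443²=411653126403, difference 1.
(641602+34443√347)^2 = 823306252807 + 44197395372√347
(641602+34443√347)^3 = 1056469876826312026 + 56714274530897445√347
(641602+34443√347)^4 = 1355666371822207590758497 + 72775983935101527618408√347

641602 34443
823306252807 44197395372
1056469876826312026 56714274530897445
1355666371822207590758497 72775983935101527618408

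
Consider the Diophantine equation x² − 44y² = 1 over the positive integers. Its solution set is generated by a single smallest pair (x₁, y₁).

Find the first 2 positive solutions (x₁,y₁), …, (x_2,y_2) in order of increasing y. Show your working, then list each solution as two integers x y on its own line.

199 30
79201 11940

d=44: √d = [6; 1,1,1,2,1,1,1,12] (ℓ=8, even), read p_7/q_7
i=0: a=6 ⇒ p=6, q=1
i=1: a=1 ⇒ p=7, q=1
…
i=3: a=1 ⇒ p=20, q=3
i=4: a=2 ⇒ p=53, q=8
i=5: a=1 ⇒ p=73, q=11
i=6: a=1 ⇒ p=126, q=19
i=7: a=1 ⇒ p=199, q=30
→ (199, 30).  Check: 199²=39601, 44·30²=39600, difference 1.
(x_2, y_2) = (199·199 + 44·30·30, 199·30 + 30·199) = (79201, 11940)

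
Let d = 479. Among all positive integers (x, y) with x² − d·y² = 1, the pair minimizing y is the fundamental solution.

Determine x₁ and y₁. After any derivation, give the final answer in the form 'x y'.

2989440 136591

√479 = [21; 1,7,1,3,2,21,2,3,1,7,1,42, …], period ℓ=12 (even) → k=11
a_0=21:  p_0=21·1+0=21,  q_0=21·0+1=1
…
a_2=7:  p_2=7·22+21=175,  q_2=7·1+1=8
a_3=1:  p_3=1·175+22=197,  q_3=1·8+1=9
a_4=3:  p_4=3·197+175=766,  q_4=3·9+8=35
…
a_10=7:  p_10=7·340591+264712=2648849,  q_10=7·15562+12095=121029
a_11=1:  p_11=1·2648849+340591=2989440,  q_11=1·121029+15562=136591
(x₁, y₁) = (2989440, 136591);  2989440² − 479·136591² = 1 ✓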